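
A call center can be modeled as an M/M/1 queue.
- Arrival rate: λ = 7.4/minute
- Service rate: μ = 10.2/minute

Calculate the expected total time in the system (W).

First, compute utilization: ρ = λ/μ = 7.4/10.2 = 0.7255
For M/M/1: W = 1/(μ-λ)
W = 1/(10.2-7.4) = 1/2.80
W = 0.3571 minutes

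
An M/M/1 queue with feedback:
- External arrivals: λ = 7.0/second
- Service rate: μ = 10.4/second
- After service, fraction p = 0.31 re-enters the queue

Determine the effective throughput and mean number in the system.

Effective arrival rate: λ_eff = λ/(1-p) = 7.0/(1-0.31) = 7.0/0.69 = 10.144928
ρ = λ_eff/μ = 10.144928/10.4 = 0.9754738
L = ρ/(1-ρ) = 0.9754738/(1-0.9754738) = 39.7727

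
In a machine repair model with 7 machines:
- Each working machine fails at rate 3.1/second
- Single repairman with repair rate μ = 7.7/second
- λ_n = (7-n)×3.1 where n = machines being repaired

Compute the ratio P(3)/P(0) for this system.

P(3)/P(0) = ∏_{i=0}^{3-1} λ_i/μ_{i+1}
= (7-0)×3.1/7.7 × (7-1)×3.1/7.7 × (7-2)×3.1/7.7
= 13.7035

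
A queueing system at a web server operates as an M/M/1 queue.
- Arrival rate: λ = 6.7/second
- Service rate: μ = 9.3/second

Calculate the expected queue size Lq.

ρ = λ/μ = 6.7/9.3 = 0.7204
For M/M/1: Lq = λ²/(μ(μ-λ))
Lq = 44.89/(9.3 × 2.60)
Lq = 1.8565 requests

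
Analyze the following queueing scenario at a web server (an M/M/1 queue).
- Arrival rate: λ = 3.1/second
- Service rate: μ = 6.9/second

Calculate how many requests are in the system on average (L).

ρ = λ/μ = 3.1/6.9 = 0.4493
For M/M/1: L = λ/(μ-λ)
L = 3.1/(6.9-3.1) = 3.1/3.80
L = 0.8158 requests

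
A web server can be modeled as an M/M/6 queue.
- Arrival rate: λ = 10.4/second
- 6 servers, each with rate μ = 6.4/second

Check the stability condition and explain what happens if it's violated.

Stability requires ρ = λ/(cμ) < 1
ρ = 10.4/(6 × 6.4) = 10.4/38.40 = 0.2708
Since 0.2708 < 1, the system is STABLE.
The servers are busy 27.08% of the time.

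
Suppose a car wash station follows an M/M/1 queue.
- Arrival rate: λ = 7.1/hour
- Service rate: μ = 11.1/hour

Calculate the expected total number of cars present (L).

ρ = λ/μ = 7.1/11.1 = 0.6396
For M/M/1: L = λ/(μ-λ)
L = 7.1/(11.1-7.1) = 7.1/4.00
L = 1.7750 cars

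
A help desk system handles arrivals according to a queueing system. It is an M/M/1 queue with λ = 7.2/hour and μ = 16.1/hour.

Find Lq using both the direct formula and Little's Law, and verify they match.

Method 1 (direct): Lq = λ²/(μ(μ-λ)) = 51.84/(16.1 × 8.90) = 0.3618

Method 2 (Little's Law):
W = 1/(μ-λ) = 1/8.90 = 0.11236
Wq = W - 1/μ = 0.11236 - 0.062112 = 0.05025
Lq = λWq = 7.2 × 0.05025 = 0.3618 ✔ (matches Method 1)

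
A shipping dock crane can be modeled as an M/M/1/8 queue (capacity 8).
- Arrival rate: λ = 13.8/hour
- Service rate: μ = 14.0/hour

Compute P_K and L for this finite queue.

ρ = λ/μ = 13.8/14.0 = 0.98571
P₀ = (1-ρ)/(1-ρ^(K+1)) = (1-0.98571)/(1-0.98571^9) = 0.01429/0.1215 = 0.1176
P_K = P₀×ρ^K = 0.1176 × 0.98571^8 = 0.1176 × 0.8912 = 0.1048
Blocking probability P_8 = 0.1048 (10.48%)
L = ρ[1 - (K+1)ρ^K + Kρ^(K+1)] / [(1-ρ)(1-ρ^(K+1))]
L = 0.98571 × (1 - 9×0.89123719 + 8×0.87850141) / ((1 - 0.98571) × (1 - 0.87850141)) = 3.9041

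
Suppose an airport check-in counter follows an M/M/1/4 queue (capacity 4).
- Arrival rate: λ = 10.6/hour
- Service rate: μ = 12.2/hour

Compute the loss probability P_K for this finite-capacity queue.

ρ = λ/μ = 10.6/12.2 = 0.86885
P₀ = (1-ρ)/(1-ρ^(K+1)) = (1-0.86885)/(1-0.86885^5) = 0.13115/0.50486 = 0.2598
P_K = P₀×ρ^K = 0.25977 × 0.86885^4 = 0.25977 × 0.56987 = 0.1480
Blocking probability = 14.80%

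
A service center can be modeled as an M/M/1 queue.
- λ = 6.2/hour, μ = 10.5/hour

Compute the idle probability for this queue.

ρ = λ/μ = 6.2/10.5 = 0.5905
P(0) = 1 - ρ = 1 - 0.5905 = 0.4095
The server is idle 40.95% of the time.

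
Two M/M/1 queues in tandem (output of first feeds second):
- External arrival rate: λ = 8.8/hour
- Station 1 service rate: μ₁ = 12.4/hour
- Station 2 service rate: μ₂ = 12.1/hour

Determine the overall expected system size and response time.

By Jackson's theorem, each station behaves as independent M/M/1.
Station 1: ρ₁ = 8.8/12.4 = 0.7097, L₁ = ρ₁/(1-ρ₁) = λ/(μ₁-λ) = 8.8/3.60 = 2.4444
Station 2: ρ₂ = 8.8/12.1 = 0.7273, L₂ = ρ₂/(1-ρ₂) = λ/(μ₂-λ) = 8.8/3.30 = 2.6667
Total: L = L₁ + L₂ = 2.4444 + 2.6667 = 5.1111
W = L/λ = 5.1111/8.8 = 0.5808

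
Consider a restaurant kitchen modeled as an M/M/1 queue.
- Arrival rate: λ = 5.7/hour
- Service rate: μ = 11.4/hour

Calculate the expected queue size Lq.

ρ = λ/μ = 5.7/11.4 = 0.5000
For M/M/1: Lq = λ²/(μ(μ-λ))
Lq = 32.49/(11.4 × 5.70)
Lq = 0.5000 orders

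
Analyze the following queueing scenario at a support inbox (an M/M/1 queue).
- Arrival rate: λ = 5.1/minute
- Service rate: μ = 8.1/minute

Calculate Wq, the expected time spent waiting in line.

First, compute utilization: ρ = λ/μ = 5.1/8.1 = 0.6296
For M/M/1: Wq = λ/(μ(μ-λ))
Wq = 5.1/(8.1 × (8.1-5.1))
Wq = 5.1/(8.1 × 3.00)
Wq = 0.2099 minutes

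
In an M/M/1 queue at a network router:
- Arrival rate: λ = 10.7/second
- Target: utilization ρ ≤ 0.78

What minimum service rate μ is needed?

ρ = λ/μ, so μ = λ/ρ
μ ≥ 10.7/0.78 = 13.7179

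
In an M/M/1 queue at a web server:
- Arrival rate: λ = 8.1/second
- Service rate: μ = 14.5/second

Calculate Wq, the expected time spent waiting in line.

First, compute utilization: ρ = λ/μ = 8.1/14.5 = 0.5586
For M/M/1: Wq = λ/(μ(μ-λ))
Wq = 8.1/(14.5 × (14.5-8.1))
Wq = 8.1/(14.5 × 6.40)
Wq = 0.08728 seconds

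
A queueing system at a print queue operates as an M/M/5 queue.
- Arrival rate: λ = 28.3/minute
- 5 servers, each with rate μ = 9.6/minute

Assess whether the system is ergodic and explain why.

Stability requires ρ = λ/(cμ) < 1
ρ = 28.3/(5 × 9.6) = 28.3/48.00 = 0.5896
Since 0.5896 < 1, the system is STABLE.
The servers are busy 58.96% of the time.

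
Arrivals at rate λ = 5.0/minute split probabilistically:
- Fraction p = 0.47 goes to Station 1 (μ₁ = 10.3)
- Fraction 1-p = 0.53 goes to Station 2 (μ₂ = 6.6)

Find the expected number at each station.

Effective rates: λ₁ = 5.0×0.47 = 2.35, λ₂ = 5.0×0.53 = 2.65
Station 1: ρ₁ = 2.35/10.3 = 0.22816, L₁ = ρ₁/(1-ρ₁) = 0.22816/(1-0.22816) = 0.2956
Station 2: ρ₂ = 2.65/6.6 = 0.40152, L₂ = ρ₂/(1-ρ₂) = 0.40152/(1-0.40152) = 0.6709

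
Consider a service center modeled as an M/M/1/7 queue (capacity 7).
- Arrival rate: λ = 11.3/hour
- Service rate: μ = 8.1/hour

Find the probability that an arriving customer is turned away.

ρ = λ/μ = 11.3/8.1 = 1.39506
P₀ = (1-ρ)/(1-ρ^(K+1)) = (1-1.39506)/(1-1.39506^8) = -0.3951/-13.3464 = 0.02960
P_K = P₀×ρ^K = 0.02960 × 1.39506^7 = 0.02960 × 10.2837 = 0.3044
Blocking probability = 30.44%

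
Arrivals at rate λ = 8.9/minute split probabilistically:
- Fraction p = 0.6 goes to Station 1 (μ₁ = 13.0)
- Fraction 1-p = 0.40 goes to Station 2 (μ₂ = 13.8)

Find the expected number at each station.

Effective rates: λ₁ = 8.9×0.6 = 5.34, λ₂ = 8.9×0.40 = 3.56
Station 1: ρ₁ = 5.34/13.0 = 0.41077, L₁ = ρ₁/(1-ρ₁) = 0.41077/(1-0.41077) = 0.6971
Station 2: ρ₂ = 3.56/13.8 = 0.2580, L₂ = ρ₂/(1-ρ₂) = 0.2580/(1-0.2580) = 0.3477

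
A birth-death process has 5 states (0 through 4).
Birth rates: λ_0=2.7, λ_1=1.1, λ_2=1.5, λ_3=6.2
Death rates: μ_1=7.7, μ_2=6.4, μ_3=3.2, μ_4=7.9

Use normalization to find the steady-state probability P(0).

Ratios P(n)/P(0) = (λ₀···λₙ₋₁)/(μ₁···μₙ):
P(1)/P(0) = (2.7)/(7.7) = 0.3506
P(2)/P(0) = (2.7×1.1)/(7.7×6.4) = 0.06027
P(3)/P(0) = (2.7×1.1×1.5)/(7.7×6.4×3.2) = 0.02825
P(4)/P(0) = (2.7×1.1×1.5×6.2)/(7.7×6.4×3.2×7.9) = 0.02217

Normalization: ∑ P(n) = 1
P(0) × (1.0000 + 0.3506 + 0.06027 + 0.02825 + 0.02217) = 1
P(0) × 1.4613 = 1
P(0) = 1/1.4613 = 0.6843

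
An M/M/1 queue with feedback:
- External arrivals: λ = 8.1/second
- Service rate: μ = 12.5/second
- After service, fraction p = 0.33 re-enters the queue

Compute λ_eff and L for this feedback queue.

Effective arrival rate: λ_eff = λ/(1-p) = 8.1/(1-0.33) = 8.1/0.67 = 12.0895522
ρ = λ_eff/μ = 12.0895522/12.5 = 0.96716418
L = ρ/(1-ρ) = 0.96716418/(1-0.96716418) = 29.4545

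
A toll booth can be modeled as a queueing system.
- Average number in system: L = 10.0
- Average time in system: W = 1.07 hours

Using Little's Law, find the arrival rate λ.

Little's Law: L = λW, so λ = L/W
λ = 10.0/1.07 = 9.3458 vehicles/hour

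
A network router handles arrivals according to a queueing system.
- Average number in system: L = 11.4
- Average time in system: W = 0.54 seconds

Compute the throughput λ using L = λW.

Little's Law: L = λW, so λ = L/W
λ = 11.4/0.54 = 21.1111 packets/second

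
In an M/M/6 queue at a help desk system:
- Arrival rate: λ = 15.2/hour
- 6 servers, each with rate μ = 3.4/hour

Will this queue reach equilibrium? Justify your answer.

Stability requires ρ = λ/(cμ) < 1
ρ = 15.2/(6 × 3.4) = 15.2/20.40 = 0.7451
Since 0.7451 < 1, the system is STABLE.
The servers are busy 74.51% of the time.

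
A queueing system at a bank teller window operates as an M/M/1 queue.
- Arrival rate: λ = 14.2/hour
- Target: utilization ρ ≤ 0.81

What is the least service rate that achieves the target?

ρ = λ/μ, so μ = λ/ρ
μ ≥ 14.2/0.81 = 17.5309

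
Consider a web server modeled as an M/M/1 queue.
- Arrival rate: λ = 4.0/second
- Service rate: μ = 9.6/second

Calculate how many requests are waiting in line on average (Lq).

ρ = λ/μ = 4.0/9.6 = 0.4167
For M/M/1: Lq = λ²/(μ(μ-λ))
Lq = 16.00/(9.6 × 5.60)
Lq = 0.2976 requests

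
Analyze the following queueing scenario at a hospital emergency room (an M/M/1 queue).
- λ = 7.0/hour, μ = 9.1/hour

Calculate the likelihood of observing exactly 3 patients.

ρ = λ/μ = 7.0/9.1 = 0.7692
P(n) = (1-ρ)ρⁿ
P(3) = (1-0.7692) × 0.7692^3
P(3) = 0.2308 × 0.4551
P(3) = 0.1050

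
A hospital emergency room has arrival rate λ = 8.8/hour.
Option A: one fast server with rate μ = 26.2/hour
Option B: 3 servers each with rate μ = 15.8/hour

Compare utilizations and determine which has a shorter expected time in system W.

Option A: single server μ = 26.2 (M/M/1)
  ρ_A = 8.8/26.2 = 0.3359
  W_A = 1/(μ-λ) = 1/(26.2-8.8) = 1/17.40 = 0.05747

Option B: 3 servers μ = 15.8 (M/M/3)
  ρ_B = λ/(cμ) = 8.8/(3×15.8) = 0.1857
  Offered load a = λ/μ = cρ = 8.8/15.8 = 0.5570
  P₀ = [ Σₙ₌₀^2 aⁿ/n! + a^3/(3!(1-ρ)) ]⁻¹
  Σ = a^0/0! + a^1/1! + a^2/2! = 1.0000 + 0.5570 + 0.1551 = 1.7121
  a^3/(3!(1-ρ)) = 0.17277/(6 × 0.81435) = 0.03536
  P₀ = 1/(1.7121 + 0.03536) = 0.5723
  Lq = P₀·a^3·ρ / (3!(1-ρ)²) = 0.57227 × 0.17277 × 0.18565 / (6 × 0.66316) = 0.004613
  Wq_B = Lq/λ = 0.0046133/8.8 = 0.00052424
  W_B = Wq_B + 1/μ = 0.00052424 + 0.063291 = 0.06382

Since W_A = 0.05747 < W_B = 0.06382, Option A (single fast server) has the shorter time in system.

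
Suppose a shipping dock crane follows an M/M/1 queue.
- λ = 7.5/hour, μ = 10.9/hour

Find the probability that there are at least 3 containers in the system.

ρ = λ/μ = 7.5/10.9 = 0.6881
P(N ≥ n) = ρⁿ
P(N ≥ 3) = 0.6881^3
P(N ≥ 3) = 0.3258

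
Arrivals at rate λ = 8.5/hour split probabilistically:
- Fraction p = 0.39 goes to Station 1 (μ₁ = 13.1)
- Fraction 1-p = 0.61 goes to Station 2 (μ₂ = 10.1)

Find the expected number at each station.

Effective rates: λ₁ = 8.5×0.39 = 3.315, λ₂ = 8.5×0.61 = 5.185
Station 1: ρ₁ = 3.315/13.1 = 0.25305, L₁ = ρ₁/(1-ρ₁) = 0.25305/(1-0.25305) = 0.3388
Station 2: ρ₂ = 5.185/10.1 = 0.51337, L₂ = ρ₂/(1-ρ₂) = 0.51337/(1-0.51337) = 1.0549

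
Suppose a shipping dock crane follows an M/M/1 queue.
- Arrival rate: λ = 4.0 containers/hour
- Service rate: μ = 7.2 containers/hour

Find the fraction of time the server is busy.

Server utilization: ρ = λ/μ
ρ = 4.0/7.2 = 0.5556
The server is busy 55.56% of the time.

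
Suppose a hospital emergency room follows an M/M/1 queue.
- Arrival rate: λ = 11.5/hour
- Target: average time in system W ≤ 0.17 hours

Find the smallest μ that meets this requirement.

For M/M/1: W = 1/(μ-λ)
Need W ≤ 0.17, so 1/(μ-λ) ≤ 0.17
μ - λ ≥ 1/0.17 = 5.8824
μ ≥ 11.5 + 5.8824 = 17.3824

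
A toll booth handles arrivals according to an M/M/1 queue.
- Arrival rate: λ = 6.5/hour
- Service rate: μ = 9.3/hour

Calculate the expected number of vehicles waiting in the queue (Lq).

ρ = λ/μ = 6.5/9.3 = 0.6989
For M/M/1: Lq = λ²/(μ(μ-λ))
Lq = 42.25/(9.3 × 2.80)
Lq = 1.6225 vehicles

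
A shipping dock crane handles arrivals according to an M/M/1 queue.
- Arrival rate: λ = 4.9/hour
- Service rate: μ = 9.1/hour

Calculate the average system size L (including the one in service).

ρ = λ/μ = 4.9/9.1 = 0.5385
For M/M/1: L = λ/(μ-λ)
L = 4.9/(9.1-4.9) = 4.9/4.20
L = 1.1667 containers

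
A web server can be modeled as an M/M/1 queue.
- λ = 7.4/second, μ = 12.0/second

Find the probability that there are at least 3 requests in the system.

ρ = λ/μ = 7.4/12.0 = 0.6167
P(N ≥ n) = ρⁿ
P(N ≥ 3) = 0.6167^3
P(N ≥ 3) = 0.2345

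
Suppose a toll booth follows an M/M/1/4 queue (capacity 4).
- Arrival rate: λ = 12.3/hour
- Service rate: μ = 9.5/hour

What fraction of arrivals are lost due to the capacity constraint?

ρ = λ/μ = 12.3/9.5 = 1.2947
P₀ = (1-ρ)/(1-ρ^(K+1)) = (1-1.2947)/(1-1.2947^5) = -0.2947/-2.6379 = 0.1117
P_K = P₀×ρ^K = 0.1117 × 1.2947^4 = 0.1117 × 2.8098 = 0.3139
Blocking probability = 31.39%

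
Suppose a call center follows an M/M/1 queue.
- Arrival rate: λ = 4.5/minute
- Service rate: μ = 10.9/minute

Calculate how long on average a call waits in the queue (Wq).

First, compute utilization: ρ = λ/μ = 4.5/10.9 = 0.4128
For M/M/1: Wq = λ/(μ(μ-λ))
Wq = 4.5/(10.9 × (10.9-4.5))
Wq = 4.5/(10.9 × 6.40)
Wq = 0.06451 minutes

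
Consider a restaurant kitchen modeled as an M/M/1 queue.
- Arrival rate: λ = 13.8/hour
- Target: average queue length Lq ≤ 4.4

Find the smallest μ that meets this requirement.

For M/M/1: Lq = λ²/(μ(μ-λ))
Need Lq ≤ 4.4, i.e. μ(μ-λ) ≥ λ²/4.4
μ² - 13.8μ - 190.44/4.4 ≥ 0  →  μ² - 13.8μ - 43.28182 ≥ 0
Quadratic formula (positive root): μ = [λ + √(λ² + 4×43.28182)]/2
Discriminant: 190.44 + 4×43.28182 = 363.5673, √363.5673 = 19.0674
μ ≥ (13.8 + 19.0674)/2 = 16.4337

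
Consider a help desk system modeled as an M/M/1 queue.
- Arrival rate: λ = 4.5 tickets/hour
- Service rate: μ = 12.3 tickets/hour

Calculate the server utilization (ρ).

Server utilization: ρ = λ/μ
ρ = 4.5/12.3 = 0.3659
The server is busy 36.59% of the time.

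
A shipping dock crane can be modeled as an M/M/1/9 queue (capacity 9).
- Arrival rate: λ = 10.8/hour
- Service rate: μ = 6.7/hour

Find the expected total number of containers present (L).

ρ = λ/μ = 10.8/6.7 = 1.61194
P₀ = (1-ρ)/(1-ρ^(K+1)) = (1-1.61194)/(1-1.61194^10) = -0.61194/-117.4374 = 0.005211
P_K = P₀×ρ^K = 0.005211 × 1.61194^9 = 0.005211 × 73.4750 = 0.3829
L = ρ[1 - (K+1)ρ^K + Kρ^(K+1)] / [(1-ρ)(1-ρ^(K+1))]
L = 1.61194 × (1 - 10×73.4750 + 9×118.4374) / ((1 - 1.61194) × (1 - 118.4374)) = 7.4510 containers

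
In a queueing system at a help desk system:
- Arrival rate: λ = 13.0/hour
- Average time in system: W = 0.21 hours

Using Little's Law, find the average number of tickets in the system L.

Little's Law: L = λW
L = 13.0 × 0.21 = 2.7300 tickets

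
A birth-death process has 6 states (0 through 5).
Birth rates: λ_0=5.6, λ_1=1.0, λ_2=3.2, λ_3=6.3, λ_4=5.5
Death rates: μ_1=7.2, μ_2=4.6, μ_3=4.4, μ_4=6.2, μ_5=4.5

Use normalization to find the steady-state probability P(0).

Ratios P(n)/P(0) = (λ₀···λₙ₋₁)/(μ₁···μₙ):
P(1)/P(0) = (5.6)/(7.2) = 0.77778
P(2)/P(0) = (5.6×1.0)/(7.2×4.6) = 0.16908
P(3)/P(0) = (5.6×1.0×3.2)/(7.2×4.6×4.4) = 0.12297
P(4)/P(0) = (5.6×1.0×3.2×6.3)/(7.2×4.6×4.4×6.2) = 0.12495
P(5)/P(0) = (5.6×1.0×3.2×6.3×5.5)/(7.2×4.6×4.4×6.2×4.5) = 0.15272

Normalization: ∑ P(n) = 1
P(0) × (1.0000 + 0.77778 + 0.16908 + 0.12297 + 0.12495 + 0.15272) = 1
P(0) × 2.3475 = 1
P(0) = 1/2.3475 = 0.4260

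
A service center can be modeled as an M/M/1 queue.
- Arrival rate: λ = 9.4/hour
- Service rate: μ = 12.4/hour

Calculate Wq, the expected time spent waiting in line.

First, compute utilization: ρ = λ/μ = 9.4/12.4 = 0.7581
For M/M/1: Wq = λ/(μ(μ-λ))
Wq = 9.4/(12.4 × (12.4-9.4))
Wq = 9.4/(12.4 × 3.00)
Wq = 0.2527 hours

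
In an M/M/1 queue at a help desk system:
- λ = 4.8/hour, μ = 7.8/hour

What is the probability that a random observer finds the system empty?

ρ = λ/μ = 4.8/7.8 = 0.6154
P(0) = 1 - ρ = 1 - 0.6154 = 0.3846
The server is idle 38.46% of the time.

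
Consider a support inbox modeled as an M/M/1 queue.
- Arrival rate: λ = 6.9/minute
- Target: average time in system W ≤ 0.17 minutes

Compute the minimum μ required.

For M/M/1: W = 1/(μ-λ)
Need W ≤ 0.17, so 1/(μ-λ) ≤ 0.17
μ - λ ≥ 1/0.17 = 5.8824
μ ≥ 6.9 + 5.8824 = 12.7824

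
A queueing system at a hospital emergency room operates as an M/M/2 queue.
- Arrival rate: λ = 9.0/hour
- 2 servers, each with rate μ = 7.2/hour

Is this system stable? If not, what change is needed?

Stability requires ρ = λ/(cμ) < 1
ρ = 9.0/(2 × 7.2) = 9.0/14.40 = 0.6250
Since 0.6250 < 1, the system is STABLE.
The servers are busy 62.50% of the time.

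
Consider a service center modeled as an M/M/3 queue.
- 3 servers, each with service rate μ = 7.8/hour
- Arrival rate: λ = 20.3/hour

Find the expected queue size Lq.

Traffic intensity: ρ = λ/(cμ) = 20.3/(3×7.8) = 0.8675
Since ρ = 0.8675 < 1, system is stable.
Offered load a = λ/μ = cρ = 20.3/7.8 = 2.6026
P₀ = [ Σₙ₌₀^2 aⁿ/n! + a^3/(3!(1-ρ)) ]⁻¹
Σ = a^0/0! + a^1/1! + a^2/2! = 1.00000 + 2.60256 + 3.38667 = 6.9892
a^3/(3!(1-ρ)) = 17.6281/(6 × 0.132479) = 22.1772
P₀ = 1/(6.9892 + 22.1772) = 0.03429
Lq = P₀·a^3·ρ / (3!(1-ρ)²) = 0.0342860 × 17.6281 × 0.867521 / (6 × 0.0175506) = 4.9792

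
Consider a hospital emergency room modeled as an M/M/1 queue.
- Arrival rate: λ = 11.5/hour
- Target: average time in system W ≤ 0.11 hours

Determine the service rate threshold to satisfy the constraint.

For M/M/1: W = 1/(μ-λ)
Need W ≤ 0.11, so 1/(μ-λ) ≤ 0.11
μ - λ ≥ 1/0.11 = 9.0909
μ ≥ 11.5 + 9.0909 = 20.5909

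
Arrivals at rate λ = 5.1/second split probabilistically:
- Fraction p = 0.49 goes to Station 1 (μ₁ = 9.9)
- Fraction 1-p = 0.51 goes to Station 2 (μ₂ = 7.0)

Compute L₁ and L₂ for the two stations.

Effective rates: λ₁ = 5.1×0.49 = 2.499, λ₂ = 5.1×0.51 = 2.601
Station 1: ρ₁ = 2.499/9.9 = 0.252424, L₁ = ρ₁/(1-ρ₁) = 0.252424/(1-0.252424) = 0.3377
Station 2: ρ₂ = 2.601/7.0 = 0.3716, L₂ = ρ₂/(1-ρ₂) = 0.3716/(1-0.3716) = 0.5913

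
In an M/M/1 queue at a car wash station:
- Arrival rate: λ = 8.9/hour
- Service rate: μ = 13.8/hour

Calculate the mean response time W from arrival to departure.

First, compute utilization: ρ = λ/μ = 8.9/13.8 = 0.6449
For M/M/1: W = 1/(μ-λ)
W = 1/(13.8-8.9) = 1/4.90
W = 0.2041 hours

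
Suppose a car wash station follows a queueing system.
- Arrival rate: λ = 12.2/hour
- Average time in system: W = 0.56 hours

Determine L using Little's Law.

Little's Law: L = λW
L = 12.2 × 0.56 = 6.8320 cars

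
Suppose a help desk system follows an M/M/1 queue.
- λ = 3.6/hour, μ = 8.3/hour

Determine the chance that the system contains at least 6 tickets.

ρ = λ/μ = 3.6/8.3 = 0.43373
P(N ≥ n) = ρⁿ
P(N ≥ 6) = 0.43373^6
P(N ≥ 6) = 0.006658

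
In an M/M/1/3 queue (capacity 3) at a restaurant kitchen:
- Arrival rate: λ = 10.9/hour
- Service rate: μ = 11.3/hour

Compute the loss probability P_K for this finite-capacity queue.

ρ = λ/μ = 10.9/11.3 = 0.9646
P₀ = (1-ρ)/(1-ρ^(K+1)) = (1-0.9646)/(1-0.9646^4) = 0.035400/0.13426 = 0.2637
P_K = P₀×ρ^K = 0.2637 × 0.9646^3 = 0.2637 × 0.8975 = 0.2367
Blocking probability = 23.67%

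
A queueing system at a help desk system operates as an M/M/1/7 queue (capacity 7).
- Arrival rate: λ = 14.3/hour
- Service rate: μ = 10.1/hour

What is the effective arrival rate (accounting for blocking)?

ρ = λ/μ = 14.3/10.1 = 1.41584
P₀ = (1-ρ)/(1-ρ^(K+1)) = (1-1.41584)/(1-1.41584^8) = -0.4158/-15.1478 = 0.02745
P_K = P₀×ρ^K = 0.02745 × 1.41584^7 = 0.02745 × 11.4051 = 0.3131
λ_eff = λ(1-P_K) = 14.3 × (1 - 0.3131) = 14.3 × 0.6869 = 9.8227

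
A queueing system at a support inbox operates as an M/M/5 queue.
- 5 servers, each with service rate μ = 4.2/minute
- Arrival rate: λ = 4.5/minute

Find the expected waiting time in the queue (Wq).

Traffic intensity: ρ = λ/(cμ) = 4.5/(5×4.2) = 0.2143
Since ρ = 0.2143 < 1, system is stable.
Offered load a = λ/μ = cρ = 4.5/4.2 = 1.0714
P₀ = [ Σₙ₌₀^4 aⁿ/n! + a^5/(5!(1-ρ)) ]⁻¹
Σ = a^0/0! + a^1/1! + a^2/2! + a^3/3! + a^4/4! = 1.0000 + 1.0714 + 0.5740 + 0.2050 + 0.05491 = 2.9053
a^5/(5!(1-ρ)) = 1.41194/(120 × 0.785714) = 0.01498
P₀ = 1/(2.9053 + 0.01498) = 0.3424
Lq = P₀·a^5·ρ / (5!(1-ρ)²) = 0.3424 × 1.4119 × 0.2143 / (120 × 0.6173) = 0.001399
Wq = Lq/λ = 0.0013985/4.5 = 0.0003108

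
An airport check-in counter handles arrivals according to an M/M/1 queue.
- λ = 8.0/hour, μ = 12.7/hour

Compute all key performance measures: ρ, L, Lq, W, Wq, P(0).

Step 1: ρ = λ/μ = 8.0/12.7 = 0.6299
Step 2: L = λ/(μ-λ) = 8.0/4.70 = 1.7021
Step 3: Lq = λ²/(μ(μ-λ)) = 64.00/(12.7×4.70) = 1.0722
Step 4: W = 1/(μ-λ) = 1/4.70 = 0.212766
Step 5: Wq = λ/(μ(μ-λ)) = 8.0/(12.7×4.70) = 0.1340
Step 6: P(0) = 1-ρ = 0.3701
Verify: L = λW = 8.0×0.212766 = 1.7021 ✔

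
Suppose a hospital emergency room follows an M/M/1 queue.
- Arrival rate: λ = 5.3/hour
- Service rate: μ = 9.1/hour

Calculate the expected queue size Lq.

ρ = λ/μ = 5.3/9.1 = 0.5824
For M/M/1: Lq = λ²/(μ(μ-λ))
Lq = 28.09/(9.1 × 3.80)
Lq = 0.8123 patients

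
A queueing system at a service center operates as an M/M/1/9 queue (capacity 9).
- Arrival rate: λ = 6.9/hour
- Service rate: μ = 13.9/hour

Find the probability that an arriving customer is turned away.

ρ = λ/μ = 6.9/13.9 = 0.4964
P₀ = (1-ρ)/(1-ρ^(K+1)) = (1-0.4964)/(1-0.4964^10) = 0.5036/0.9991 = 0.5041
P_K = P₀×ρ^K = 0.5041 × 0.4964^9 = 0.5041 × 0.001830 = 0.0009225
Blocking probability = 0.09225%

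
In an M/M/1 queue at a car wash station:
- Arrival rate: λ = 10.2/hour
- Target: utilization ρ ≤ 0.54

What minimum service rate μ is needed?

ρ = λ/μ, so μ = λ/ρ
μ ≥ 10.2/0.54 = 18.8889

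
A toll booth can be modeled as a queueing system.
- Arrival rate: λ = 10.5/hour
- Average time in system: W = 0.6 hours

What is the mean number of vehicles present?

Little's Law: L = λW
L = 10.5 × 0.6 = 6.3000 vehicles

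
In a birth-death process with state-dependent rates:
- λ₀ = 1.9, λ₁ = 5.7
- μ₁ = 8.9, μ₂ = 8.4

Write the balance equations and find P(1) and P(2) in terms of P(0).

Balance equations:
State 0: λ₀P₀ = μ₁P₁ → P₁ = (λ₀/μ₁)P₀ = (1.9/8.9)P₀ = 0.2135P₀
State 1: P₂ = (λ₀λ₁)/(μ₁μ₂)P₀ = (1.9×5.7)/(8.9×8.4)P₀ = 0.1449P₀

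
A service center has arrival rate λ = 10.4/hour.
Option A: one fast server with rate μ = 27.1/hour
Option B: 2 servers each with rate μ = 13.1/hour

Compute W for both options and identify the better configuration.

Option A: single server μ = 27.1 (M/M/1)
  ρ_A = 10.4/27.1 = 0.3838
  W_A = 1/(μ-λ) = 1/(27.1-10.4) = 1/16.70 = 0.05988

Option B: 2 servers μ = 13.1 (M/M/2)
  ρ_B = λ/(cμ) = 10.4/(2×13.1) = 0.3969
  Offered load a = λ/μ = cρ = 10.4/13.1 = 0.7939
  P₀ = [ Σₙ₌₀^1 aⁿ/n! + a^2/(2!(1-ρ)) ]⁻¹
  Σ = a^0/0! + a^1/1! = 1.0000 + 0.7939 = 1.7939
  a^2/(2!(1-ρ)) = 0.6303/(2 × 0.6031) = 0.5226
  P₀ = 1/(1.7939 + 0.5226) = 0.4317
  Lq = P₀·a^2·ρ / (2!(1-ρ)²) = 0.4317 × 0.6303 × 0.3969 / (2 × 0.3637) = 0.1485
  Wq_B = Lq/λ = 0.14849/10.4 = 0.014278
  W_B = Wq_B + 1/μ = 0.014278 + 0.076336 = 0.09061

Since W_A = 0.05988 < W_B = 0.09061, Option A (single fast server) has the shorter time in system.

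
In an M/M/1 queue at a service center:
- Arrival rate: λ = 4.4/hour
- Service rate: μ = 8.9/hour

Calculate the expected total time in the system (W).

First, compute utilization: ρ = λ/μ = 4.4/8.9 = 0.4944
For M/M/1: W = 1/(μ-λ)
W = 1/(8.9-4.4) = 1/4.50
W = 0.2222 hours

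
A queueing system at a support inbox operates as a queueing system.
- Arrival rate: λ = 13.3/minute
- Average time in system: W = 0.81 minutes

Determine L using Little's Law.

Little's Law: L = λW
L = 13.3 × 0.81 = 10.7730 emails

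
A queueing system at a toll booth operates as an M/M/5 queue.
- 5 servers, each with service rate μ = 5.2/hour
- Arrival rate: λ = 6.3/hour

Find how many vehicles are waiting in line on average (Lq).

Traffic intensity: ρ = λ/(cμ) = 6.3/(5×5.2) = 0.2423
Since ρ = 0.2423 < 1, system is stable.
Offered load a = λ/μ = cρ = 6.3/5.2 = 1.2115
P₀ = [ Σₙ₌₀^4 aⁿ/n! + a^5/(5!(1-ρ)) ]⁻¹
Σ = a^0/0! + a^1/1! + a^2/2! + a^3/3! + a^4/4! = 1.0000 + 1.2115 + 0.7339 + 0.2964 + 0.08977 = 3.3316
a^5/(5!(1-ρ)) = 2.6103/(120 × 0.7577) = 0.02871
P₀ = 1/(3.3316 + 0.02871) = 0.2976
Lq = P₀·a^5·ρ / (5!(1-ρ)²) = 0.2976 × 2.6103 × 0.2423 / (120 × 0.5741) = 0.002732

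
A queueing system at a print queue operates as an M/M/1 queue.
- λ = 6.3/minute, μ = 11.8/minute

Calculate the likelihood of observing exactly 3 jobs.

ρ = λ/μ = 6.3/11.8 = 0.5339
P(n) = (1-ρ)ρⁿ
P(3) = (1-0.5339) × 0.5339^3
P(3) = 0.466100 × 0.152188
P(3) = 0.07093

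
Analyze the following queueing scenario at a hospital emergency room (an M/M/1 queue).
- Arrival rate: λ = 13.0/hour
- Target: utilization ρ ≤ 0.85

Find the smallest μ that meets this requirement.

ρ = λ/μ, so μ = λ/ρ
μ ≥ 13.0/0.85 = 15.2941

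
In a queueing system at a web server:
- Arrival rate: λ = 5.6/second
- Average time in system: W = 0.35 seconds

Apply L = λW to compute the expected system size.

Little's Law: L = λW
L = 5.6 × 0.35 = 1.9600 requests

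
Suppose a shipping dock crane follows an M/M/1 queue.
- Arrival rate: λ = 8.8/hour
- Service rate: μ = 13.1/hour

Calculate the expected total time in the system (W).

First, compute utilization: ρ = λ/μ = 8.8/13.1 = 0.6718
For M/M/1: W = 1/(μ-λ)
W = 1/(13.1-8.8) = 1/4.30
W = 0.2326 hours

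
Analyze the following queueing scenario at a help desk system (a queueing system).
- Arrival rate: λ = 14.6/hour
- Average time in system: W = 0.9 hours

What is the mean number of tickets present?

Little's Law: L = λW
L = 14.6 × 0.9 = 13.1400 tickets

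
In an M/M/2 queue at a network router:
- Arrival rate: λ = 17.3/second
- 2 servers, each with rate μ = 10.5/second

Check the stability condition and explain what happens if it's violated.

Stability requires ρ = λ/(cμ) < 1
ρ = 17.3/(2 × 10.5) = 17.3/21.00 = 0.8238
Since 0.8238 < 1, the system is STABLE.
The servers are busy 82.38% of the time.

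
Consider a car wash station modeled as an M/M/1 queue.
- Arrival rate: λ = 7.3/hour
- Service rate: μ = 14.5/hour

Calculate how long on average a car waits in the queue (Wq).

First, compute utilization: ρ = λ/μ = 7.3/14.5 = 0.5034
For M/M/1: Wq = λ/(μ(μ-λ))
Wq = 7.3/(14.5 × (14.5-7.3))
Wq = 7.3/(14.5 × 7.20)
Wq = 0.06992 hours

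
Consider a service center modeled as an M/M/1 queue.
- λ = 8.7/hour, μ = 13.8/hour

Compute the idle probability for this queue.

ρ = λ/μ = 8.7/13.8 = 0.6304
P(0) = 1 - ρ = 1 - 0.6304 = 0.3696
The server is idle 36.96% of the time.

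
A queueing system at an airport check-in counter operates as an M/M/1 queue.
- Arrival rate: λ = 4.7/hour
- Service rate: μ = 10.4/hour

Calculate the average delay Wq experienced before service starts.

First, compute utilization: ρ = λ/μ = 4.7/10.4 = 0.4519
For M/M/1: Wq = λ/(μ(μ-λ))
Wq = 4.7/(10.4 × (10.4-4.7))
Wq = 4.7/(10.4 × 5.70)
Wq = 0.07928 hours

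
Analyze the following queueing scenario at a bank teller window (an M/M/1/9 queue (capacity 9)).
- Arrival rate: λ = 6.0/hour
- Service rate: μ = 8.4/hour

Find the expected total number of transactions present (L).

ρ = λ/μ = 6.0/8.4 = 0.71429
P₀ = (1-ρ)/(1-ρ^(K+1)) = (1-0.71429)/(1-0.71429^10) = 0.2857/0.9654 = 0.2959
P_K = P₀×ρ^K = 0.2959 × 0.71429^9 = 0.2959 × 0.04840 = 0.01432
L = ρ[1 - (K+1)ρ^K + Kρ^(K+1)] / [(1-ρ)(1-ρ^(K+1))]
L = 0.71429 × (1 - 10×0.04840 + 9×0.03457) / ((1 - 0.71429) × (1 - 0.03457)) = 2.1419 transactions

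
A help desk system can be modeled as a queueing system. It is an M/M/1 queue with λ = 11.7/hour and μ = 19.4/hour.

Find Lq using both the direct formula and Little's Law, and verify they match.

Method 1 (direct): Lq = λ²/(μ(μ-λ)) = 136.89/(19.4 × 7.70) = 0.9164

Method 2 (Little's Law):
W = 1/(μ-λ) = 1/7.70 = 0.12987
Wq = W - 1/μ = 0.12987 - 0.051546 = 0.078324
Lq = λWq = 11.7 × 0.078324 = 0.9164 ✔ (matches Method 1)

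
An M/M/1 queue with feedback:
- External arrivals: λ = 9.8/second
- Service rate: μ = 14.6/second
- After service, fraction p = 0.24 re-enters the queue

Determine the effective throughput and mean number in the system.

Effective arrival rate: λ_eff = λ/(1-p) = 9.8/(1-0.24) = 9.8/0.76 = 12.89474
ρ = λ_eff/μ = 12.89474/14.6 = 0.883201
L = ρ/(1-ρ) = 0.883201/(1-0.883201) = 7.5617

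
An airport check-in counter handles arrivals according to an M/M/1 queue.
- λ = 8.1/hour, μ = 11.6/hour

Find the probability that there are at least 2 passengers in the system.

ρ = λ/μ = 8.1/11.6 = 0.6983
P(N ≥ n) = ρⁿ
P(N ≥ 2) = 0.6983^2
P(N ≥ 2) = 0.4876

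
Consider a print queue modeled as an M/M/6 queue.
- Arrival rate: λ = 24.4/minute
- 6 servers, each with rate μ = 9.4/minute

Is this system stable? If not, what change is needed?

Stability requires ρ = λ/(cμ) < 1
ρ = 24.4/(6 × 9.4) = 24.4/56.40 = 0.4326
Since 0.4326 < 1, the system is STABLE.
The servers are busy 43.26% of the time.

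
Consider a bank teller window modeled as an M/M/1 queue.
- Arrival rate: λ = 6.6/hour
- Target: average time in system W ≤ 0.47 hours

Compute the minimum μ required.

For M/M/1: W = 1/(μ-λ)
Need W ≤ 0.47, so 1/(μ-λ) ≤ 0.47
μ - λ ≥ 1/0.47 = 2.1277
μ ≥ 6.6 + 2.1277 = 8.7277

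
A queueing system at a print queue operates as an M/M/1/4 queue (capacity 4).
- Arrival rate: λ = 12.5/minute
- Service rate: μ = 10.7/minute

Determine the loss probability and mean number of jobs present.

ρ = λ/μ = 12.5/10.7 = 1.16822
P₀ = (1-ρ)/(1-ρ^(K+1)) = (1-1.16822)/(1-1.16822^5) = -0.1682/-1.1758 = 0.1431
P_K = P₀×ρ^K = 0.1431 × 1.16822^4 = 0.1431 × 1.8625 = 0.2665
Blocking probability P_4 = 0.2665 (26.65%)
L = ρ[1 - (K+1)ρ^K + Kρ^(K+1)] / [(1-ρ)(1-ρ^(K+1))]
L = 1.16822 × (1 - 5×1.8625097 + 4×2.1758211) / ((1 - 1.16822) × (1 - 2.1758211)) = 2.3078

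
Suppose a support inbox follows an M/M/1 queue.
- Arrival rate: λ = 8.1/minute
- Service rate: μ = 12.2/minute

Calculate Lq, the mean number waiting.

ρ = λ/μ = 8.1/12.2 = 0.6639
For M/M/1: Lq = λ²/(μ(μ-λ))
Lq = 65.61/(12.2 × 4.10)
Lq = 1.3117 emails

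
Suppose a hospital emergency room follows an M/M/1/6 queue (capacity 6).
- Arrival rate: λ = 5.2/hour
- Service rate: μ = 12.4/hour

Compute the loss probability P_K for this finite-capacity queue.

ρ = λ/μ = 5.2/12.4 = 0.41935
P₀ = (1-ρ)/(1-ρ^(K+1)) = (1-0.41935)/(1-0.41935^7) = 0.58065/0.99772 = 0.5820
P_K = P₀×ρ^K = 0.5820 × 0.41935^6 = 0.5820 × 0.005438 = 0.003165
Blocking probability = 0.32%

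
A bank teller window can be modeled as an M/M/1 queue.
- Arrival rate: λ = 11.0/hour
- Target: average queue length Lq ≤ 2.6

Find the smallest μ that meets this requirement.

For M/M/1: Lq = λ²/(μ(μ-λ))
Need Lq ≤ 2.6, i.e. μ(μ-λ) ≥ λ²/2.6
μ² - 11.0μ - 121.00/2.6 ≥ 0  →  μ² - 11.0μ - 46.53846 ≥ 0
Quadratic formula (positive root): μ = [λ + √(λ² + 4×46.53846)]/2
Discriminant: 121.00 + 4×46.53846 = 307.1538, √307.1538 = 17.5258
μ ≥ (11.0 + 17.5258)/2 = 14.2629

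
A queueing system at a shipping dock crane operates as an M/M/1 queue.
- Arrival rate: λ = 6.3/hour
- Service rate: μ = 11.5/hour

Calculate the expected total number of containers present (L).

ρ = λ/μ = 6.3/11.5 = 0.5478
For M/M/1: L = λ/(μ-λ)
L = 6.3/(11.5-6.3) = 6.3/5.20
L = 1.2115 containers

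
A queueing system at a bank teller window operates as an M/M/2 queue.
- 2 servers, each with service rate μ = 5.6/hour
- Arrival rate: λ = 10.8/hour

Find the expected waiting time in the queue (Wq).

Traffic intensity: ρ = λ/(cμ) = 10.8/(2×5.6) = 0.9643
Since ρ = 0.9643 < 1, system is stable.
Offered load a = λ/μ = cρ = 10.8/5.6 = 1.9286
P₀ = [ Σₙ₌₀^1 aⁿ/n! + a^2/(2!(1-ρ)) ]⁻¹
Σ = a^0/0! + a^1/1! = 1.0000 + 1.9286 = 2.9286
a^2/(2!(1-ρ)) = 3.71939/(2 × 0.0357143) = 52.0714
P₀ = 1/(2.9286 + 52.0714) = 0.01818
Lq = P₀·a^2·ρ / (2!(1-ρ)²) = 0.0181818 × 3.71939 × 0.964286 / (2 × 0.00127551) = 25.5623
Wq = Lq/λ = 25.5623/10.8 = 2.3669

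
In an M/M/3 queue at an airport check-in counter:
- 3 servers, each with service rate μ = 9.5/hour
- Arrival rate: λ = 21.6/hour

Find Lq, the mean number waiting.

Traffic intensity: ρ = λ/(cμ) = 21.6/(3×9.5) = 0.7579
Since ρ = 0.7579 < 1, system is stable.
Offered load a = λ/μ = cρ = 21.6/9.5 = 2.2737
P₀ = [ Σₙ₌₀^2 aⁿ/n! + a^3/(3!(1-ρ)) ]⁻¹
Σ = a^0/0! + a^1/1! + a^2/2! = 1.0000 + 2.2737 + 2.5848 = 5.8585
a^3/(3!(1-ρ)) = 11.7541/(6 × 0.242105) = 8.0916
P₀ = 1/(5.8585 + 8.0916) = 0.07168
Lq = P₀·a^3·ρ / (3!(1-ρ)²) = 0.07168 × 11.7541 × 0.7579 / (6 × 0.05861) = 1.8158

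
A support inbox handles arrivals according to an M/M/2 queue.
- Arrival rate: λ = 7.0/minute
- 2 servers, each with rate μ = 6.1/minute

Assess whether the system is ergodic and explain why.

Stability requires ρ = λ/(cμ) < 1
ρ = 7.0/(2 × 6.1) = 7.0/12.20 = 0.5738
Since 0.5738 < 1, the system is STABLE.
The servers are busy 57.38% of the time.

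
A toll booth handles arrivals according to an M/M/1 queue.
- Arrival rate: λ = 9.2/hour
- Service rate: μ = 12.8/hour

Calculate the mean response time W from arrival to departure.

First, compute utilization: ρ = λ/μ = 9.2/12.8 = 0.7187
For M/M/1: W = 1/(μ-λ)
W = 1/(12.8-9.2) = 1/3.60
W = 0.2778 hours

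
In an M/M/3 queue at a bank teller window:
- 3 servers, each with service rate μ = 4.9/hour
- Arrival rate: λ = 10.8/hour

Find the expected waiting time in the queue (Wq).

Traffic intensity: ρ = λ/(cμ) = 10.8/(3×4.9) = 0.7347
Since ρ = 0.7347 < 1, system is stable.
Offered load a = λ/μ = cρ = 10.8/4.9 = 2.2041
P₀ = [ Σₙ₌₀^2 aⁿ/n! + a^3/(3!(1-ρ)) ]⁻¹
Σ = a^0/0! + a^1/1! + a^2/2! = 1.0000 + 2.2041 + 2.4290 = 5.6331
a^3/(3!(1-ρ)) = 10.7074/(6 × 0.265306) = 6.7264
P₀ = 1/(5.6331 + 6.7264) = 0.08091
Lq = P₀·a^3·ρ / (3!(1-ρ)²) = 0.08091 × 10.7074 × 0.7347 / (6 × 0.07039) = 1.5071
Wq = Lq/λ = 1.5071/10.8 = 0.1395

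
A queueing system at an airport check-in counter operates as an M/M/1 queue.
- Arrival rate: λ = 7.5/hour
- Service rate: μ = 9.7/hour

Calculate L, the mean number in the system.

ρ = λ/μ = 7.5/9.7 = 0.7732
For M/M/1: L = λ/(μ-λ)
L = 7.5/(9.7-7.5) = 7.5/2.20
L = 3.4091 passengers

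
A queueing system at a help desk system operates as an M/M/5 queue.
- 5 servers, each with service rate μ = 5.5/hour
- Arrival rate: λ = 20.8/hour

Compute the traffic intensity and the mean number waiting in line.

Traffic intensity: ρ = λ/(cμ) = 20.8/(5×5.5) = 0.7564
Since ρ = 0.7564 < 1, system is stable.
Offered load a = λ/μ = cρ = 20.8/5.5 = 3.7818
P₀ = [ Σₙ₌₀^4 aⁿ/n! + a^5/(5!(1-ρ)) ]⁻¹
Σ = a^0/0! + a^1/1! + a^2/2! + a^3/3! + a^4/4! = 1.0000 + 3.7818 + 7.1511 + 9.0147 + 8.5230 = 29.4706
a^5/(5!(1-ρ)) = 773.5764/(120 × 0.243636) = 26.4594
P₀ = 1/(29.4706 + 26.4594) = 0.01788
Lq = P₀·a^5·ρ / (5!(1-ρ)²) = 0.01788 × 773.5764 × 0.7564 / (120 × 0.05936) = 1.4687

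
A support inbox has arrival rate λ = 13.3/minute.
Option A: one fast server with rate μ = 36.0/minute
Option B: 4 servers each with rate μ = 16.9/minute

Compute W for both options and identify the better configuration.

Option A: single server μ = 36.0 (M/M/1)
  ρ_A = 13.3/36.0 = 0.3694
  W_A = 1/(μ-λ) = 1/(36.0-13.3) = 1/22.70 = 0.04405

Option B: 4 servers μ = 16.9 (M/M/4)
  ρ_B = λ/(cμ) = 13.3/(4×16.9) = 0.1967
  Offered load a = λ/μ = cρ = 13.3/16.9 = 0.7870
  P₀ = [ Σₙ₌₀^3 aⁿ/n! + a^4/(4!(1-ρ)) ]⁻¹
  Σ = a^0/0! + a^1/1! + a^2/2! + a^3/3! = 1.0000 + 0.7870 + 0.3097 + 0.08124 = 2.1779
  a^4/(4!(1-ρ)) = 0.3836/(24 × 0.8033) = 0.01990
  P₀ = 1/(2.1779 + 0.01990) = 0.4550
  Lq = P₀·a^4·ρ / (4!(1-ρ)²) = 0.4550 × 0.3836 × 0.1967 / (24 × 0.6452) = 0.002217
  Wq_B = Lq/λ = 0.002217/13.3 = 0.0001667
  W_B = Wq_B + 1/μ = 0.0001667 + 0.05917 = 0.05934

Since W_A = 0.04405 < W_B = 0.05934, Option A (single fast server) has the shorter time in system.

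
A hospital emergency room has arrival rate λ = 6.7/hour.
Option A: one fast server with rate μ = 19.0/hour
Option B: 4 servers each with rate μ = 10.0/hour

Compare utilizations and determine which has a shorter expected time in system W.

Option A: single server μ = 19.0 (M/M/1)
  ρ_A = 6.7/19.0 = 0.3526
  W_A = 1/(μ-λ) = 1/(19.0-6.7) = 1/12.30 = 0.08130

Option B: 4 servers μ = 10.0 (M/M/4)
  ρ_B = λ/(cμ) = 6.7/(4×10.0) = 0.1675
  Offered load a = λ/μ = cρ = 6.7/10.0 = 0.6700
  P₀ = [ Σₙ₌₀^3 aⁿ/n! + a^4/(4!(1-ρ)) ]⁻¹
  Σ = a^0/0! + a^1/1! + a^2/2! + a^3/3! = 1.0000 + 0.6700 + 0.2245 + 0.05013 = 1.9446
  a^4/(4!(1-ρ)) = 0.2015/(24 × 0.8325) = 0.01009
  P₀ = 1/(1.9446 + 0.01009) = 0.5116
  Lq = P₀·a^4·ρ / (4!(1-ρ)²) = 0.5116 × 0.2015 × 0.1675 / (24 × 0.6931) = 0.001038
  Wq_B = Lq/λ = 0.001038/6.7 = 0.0001549
  W_B = Wq_B + 1/μ = 0.0001549 + 0.1000 = 0.1002

Since W_A = 0.08130 < W_B = 0.1002, Option A (single fast server) has the shorter time in system.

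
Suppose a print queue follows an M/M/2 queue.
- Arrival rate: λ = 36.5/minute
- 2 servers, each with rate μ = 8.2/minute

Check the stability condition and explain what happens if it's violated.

Stability requires ρ = λ/(cμ) < 1
ρ = 36.5/(2 × 8.2) = 36.5/16.40 = 2.2256
Since 2.2256 ≥ 1, the system is UNSTABLE.
Need c > λ/μ = 36.5/8.2 = 4.45.
Minimum servers needed: c = 5.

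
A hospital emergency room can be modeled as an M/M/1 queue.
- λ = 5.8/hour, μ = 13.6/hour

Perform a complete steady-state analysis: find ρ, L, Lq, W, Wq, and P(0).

Step 1: ρ = λ/μ = 5.8/13.6 = 0.4265
Step 2: L = λ/(μ-λ) = 5.8/7.80 = 0.7436
Step 3: Lq = λ²/(μ(μ-λ)) = 33.64/(13.6×7.80) = 0.3171
Step 4: W = 1/(μ-λ) = 1/7.80 = 0.1282
Step 5: Wq = λ/(μ(μ-λ)) = 5.8/(13.6×7.80) = 0.05468
Step 6: P(0) = 1-ρ = 0.5735
Verify: L = λW = 5.8×0.1282 = 0.7436 ✔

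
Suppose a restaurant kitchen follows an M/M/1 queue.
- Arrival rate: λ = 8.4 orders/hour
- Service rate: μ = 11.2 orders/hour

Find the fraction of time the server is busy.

Server utilization: ρ = λ/μ
ρ = 8.4/11.2 = 0.7500
The server is busy 75.00% of the time.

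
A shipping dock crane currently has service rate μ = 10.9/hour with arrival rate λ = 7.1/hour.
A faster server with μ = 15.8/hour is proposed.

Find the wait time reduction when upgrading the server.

System 1: ρ₁ = 7.1/10.9 = 0.6514, W₁ = 1/(10.9-7.1) = 0.26316
System 2: ρ₂ = 7.1/15.8 = 0.4494, W₂ = 1/(15.8-7.1) = 0.11494
Improvement: (W₁-W₂)/W₁ = (0.26316-0.11494)/0.26316 = 56.32%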